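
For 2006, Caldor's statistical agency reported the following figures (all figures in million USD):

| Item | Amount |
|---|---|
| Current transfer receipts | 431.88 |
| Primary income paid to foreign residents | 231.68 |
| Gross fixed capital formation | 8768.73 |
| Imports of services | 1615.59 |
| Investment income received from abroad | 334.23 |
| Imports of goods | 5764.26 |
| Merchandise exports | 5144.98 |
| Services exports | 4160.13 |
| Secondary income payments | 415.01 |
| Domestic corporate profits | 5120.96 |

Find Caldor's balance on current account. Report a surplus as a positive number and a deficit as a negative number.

2044.68

Goods balance = 5144.98 - 5764.26 = -619.28
Services balance = 4160.13 - 1615.59 = 2544.54
Trade balance (goods + services) = -619.28 + 2544.54 = 1925.26
Net primary income = 334.23 - 231.68 = 102.55
Net secondary income = 431.88 - 415.01 = 16.87
Current account = 1925.26 + 102.55 + 16.87 = 2044.68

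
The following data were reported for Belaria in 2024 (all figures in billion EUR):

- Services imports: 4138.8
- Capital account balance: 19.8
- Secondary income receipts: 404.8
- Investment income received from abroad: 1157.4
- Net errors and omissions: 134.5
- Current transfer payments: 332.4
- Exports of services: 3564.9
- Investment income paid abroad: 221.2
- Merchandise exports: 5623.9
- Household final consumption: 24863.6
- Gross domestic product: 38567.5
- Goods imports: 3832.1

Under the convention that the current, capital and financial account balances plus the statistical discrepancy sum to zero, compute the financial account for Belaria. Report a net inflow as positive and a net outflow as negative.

Goods balance = 5623.9 - 3832.1 = 1791.8
Services balance = 3564.9 - 4138.8 = -573.9
Trade balance (goods + services) = 1791.8 + (-573.9) = 1217.9
Net primary income = 1157.4 - 221.2 = 936.2
Net secondary income = 404.8 - 332.4 = 72.4
Current account = 1217.9 + 936.2 + 72.4 = 2226.5
Financial account = -(2226.5 + 19.8 + 134.5) = -2380.8

-2380.8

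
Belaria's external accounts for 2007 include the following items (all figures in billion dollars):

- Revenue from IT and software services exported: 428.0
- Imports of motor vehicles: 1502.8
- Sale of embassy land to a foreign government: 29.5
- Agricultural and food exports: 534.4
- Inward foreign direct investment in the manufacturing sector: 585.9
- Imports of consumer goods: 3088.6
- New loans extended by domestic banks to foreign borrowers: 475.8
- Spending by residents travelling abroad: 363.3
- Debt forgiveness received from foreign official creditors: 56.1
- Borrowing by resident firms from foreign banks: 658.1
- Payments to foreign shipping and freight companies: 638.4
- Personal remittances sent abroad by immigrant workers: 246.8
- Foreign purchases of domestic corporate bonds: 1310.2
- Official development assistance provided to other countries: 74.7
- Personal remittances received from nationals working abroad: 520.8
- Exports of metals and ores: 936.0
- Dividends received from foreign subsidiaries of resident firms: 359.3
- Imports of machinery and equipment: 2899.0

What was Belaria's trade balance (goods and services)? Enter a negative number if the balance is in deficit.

-6593.7

Goods: -3088.6 + 936.0 + 534.4 - 1502.8 - 2899.0 = -6020.0
Services: 428.0 - 638.4 - 363.3 = -573.7
Trade balance = -6020.0 + (-573.7) = -6593.7
(Excluded from the trade balance — capital account: sale of embassy land to a foreign government 29.5, debt forgiveness received from foreign official creditors 56.1; financial account: inward foreign direct investment in the manufacturing sector 585.9, new loans extended by domestic banks to foreign borrowers 475.8, borrowing by resident firms from foreign banks 658.1, foreign purchases of domestic corporate bonds 1310.2; secondary income: personal remittances sent abroad by immigrant workers 246.8, official development assistance provided to other countries 74.7, personal remittances received from nationals working abroad 520.8; primary income: dividends received from foreign subsidiaries of resident firms 359.3.)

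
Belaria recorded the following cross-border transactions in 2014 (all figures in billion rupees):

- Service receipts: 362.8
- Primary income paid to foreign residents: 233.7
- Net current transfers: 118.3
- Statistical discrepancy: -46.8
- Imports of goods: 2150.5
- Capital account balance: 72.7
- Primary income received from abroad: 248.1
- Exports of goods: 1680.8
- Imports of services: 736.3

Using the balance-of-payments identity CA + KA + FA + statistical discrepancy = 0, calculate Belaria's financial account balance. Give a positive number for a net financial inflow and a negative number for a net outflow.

684.6

Goods balance = 1680.8 - 2150.5 = -469.7
Services balance = 362.8 - 736.3 = -373.5
Trade balance (goods + services) = -469.7 + (-373.5) = -843.2
Net primary income = 248.1 - 233.7 = 14.4
Net secondary income = 118.3
Current account = -843.2 + 14.4 + 118.3 = -710.5
Financial account = -(-710.5 + 72.7 + (-46.8)) = 684.6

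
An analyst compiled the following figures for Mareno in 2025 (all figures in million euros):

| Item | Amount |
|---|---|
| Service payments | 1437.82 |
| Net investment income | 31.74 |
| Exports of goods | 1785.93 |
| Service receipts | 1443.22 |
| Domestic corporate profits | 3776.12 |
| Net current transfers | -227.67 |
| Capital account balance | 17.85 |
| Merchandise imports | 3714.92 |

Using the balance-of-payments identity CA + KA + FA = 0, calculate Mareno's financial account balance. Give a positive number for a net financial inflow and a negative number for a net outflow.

2101.67

Goods balance = 1785.93 - 3714.92 = -1928.99
Services balance = 1443.22 - 1437.82 = 5.40
Trade balance (goods + services) = -1928.99 + 5.40 = -1923.59
Net primary income = 31.74
Net secondary income = -227.67
Current account = -1923.59 + 31.74 + (-227.67) = -2119.52
Financial account = -(-2119.52 + 17.85) = 2101.67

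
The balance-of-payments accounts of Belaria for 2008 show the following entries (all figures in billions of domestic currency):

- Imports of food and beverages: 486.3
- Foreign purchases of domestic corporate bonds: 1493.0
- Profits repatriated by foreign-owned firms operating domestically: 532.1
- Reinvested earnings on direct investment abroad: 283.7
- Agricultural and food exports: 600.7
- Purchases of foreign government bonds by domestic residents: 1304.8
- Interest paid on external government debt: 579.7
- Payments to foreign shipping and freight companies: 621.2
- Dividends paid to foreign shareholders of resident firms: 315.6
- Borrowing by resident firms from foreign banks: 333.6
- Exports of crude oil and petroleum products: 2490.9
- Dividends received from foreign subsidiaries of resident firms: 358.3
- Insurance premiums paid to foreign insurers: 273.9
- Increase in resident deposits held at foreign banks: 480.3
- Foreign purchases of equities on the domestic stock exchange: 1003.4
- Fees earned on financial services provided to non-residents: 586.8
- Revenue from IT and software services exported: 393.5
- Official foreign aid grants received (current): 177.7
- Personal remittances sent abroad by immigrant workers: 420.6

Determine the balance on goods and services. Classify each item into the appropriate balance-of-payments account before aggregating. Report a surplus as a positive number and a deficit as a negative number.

2690.5

Goods: 600.7 + 2490.9 - 486.3 = 2605.3
Services: 393.5 + 586.8 - 621.2 - 273.9 = 85.2
Trade balance = 2605.3 + 85.2 = 2690.5
(Excluded from the trade balance — financial account: foreign purchases of domestic corporate bonds 1493.0, purchases of foreign government bonds by domestic residents 1304.8, borrowing by resident firms from foreign banks 333.6, increase in resident deposits held at foreign banks 480.3, foreign purchases of equities on the domestic stock exchange 1003.4; primary income: profits repatriated by foreign-owned firms operating domestically 532.1, reinvested earnings on direct investment abroad 283.7, interest paid on external government debt 579.7, dividends paid to foreign shareholders of resident firms 315.6, dividends received from foreign subsidiaries of resident firms 358.3; secondary income: official foreign aid grants received (current) 177.7, personal remittances sent abroad by immigrant workers 420.6.)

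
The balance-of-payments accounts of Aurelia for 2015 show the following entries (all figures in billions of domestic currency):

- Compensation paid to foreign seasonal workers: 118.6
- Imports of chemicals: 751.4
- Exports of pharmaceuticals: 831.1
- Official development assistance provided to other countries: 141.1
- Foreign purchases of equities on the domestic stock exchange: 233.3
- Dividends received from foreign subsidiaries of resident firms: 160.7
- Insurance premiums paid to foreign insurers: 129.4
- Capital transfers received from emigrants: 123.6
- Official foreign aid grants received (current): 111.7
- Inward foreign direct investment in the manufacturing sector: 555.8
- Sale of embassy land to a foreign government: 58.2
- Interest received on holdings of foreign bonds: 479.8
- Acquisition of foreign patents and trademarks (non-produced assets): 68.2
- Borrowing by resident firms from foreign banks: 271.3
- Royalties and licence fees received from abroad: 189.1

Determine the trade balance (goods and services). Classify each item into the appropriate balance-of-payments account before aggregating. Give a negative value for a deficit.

139.4

Goods: 831.1 - 751.4 = 79.7
Services: -129.4 + 189.1 = 59.7
Trade balance = 79.7 + 59.7 = 139.4
(Excluded from the trade balance — primary income: compensation paid to foreign seasonal workers 118.6, dividends received from foreign subsidiaries of resident firms 160.7, interest received on holdings of foreign bonds 479.8; secondary income: official development assistance provided to other countries 141.1, official foreign aid grants received (current) 111.7; financial account: foreign purchases of equities on the domestic stock exchange 233.3, inward foreign direct investment in the manufacturing sector 555.8, borrowing by resident firms from foreign banks 271.3; capital account: capital transfers received from emigrants 123.6, sale of embassy land to a foreign government 58.2, acquisition of foreign patents and trademarks (non-produced assets) 68.2.)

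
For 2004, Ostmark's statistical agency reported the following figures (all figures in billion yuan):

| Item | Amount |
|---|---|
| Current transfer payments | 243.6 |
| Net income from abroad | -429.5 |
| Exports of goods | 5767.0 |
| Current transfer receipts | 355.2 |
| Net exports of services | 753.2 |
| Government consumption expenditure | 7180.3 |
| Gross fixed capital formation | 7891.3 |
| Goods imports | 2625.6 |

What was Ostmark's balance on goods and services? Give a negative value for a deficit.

3894.6

Goods balance = 5767.0 - 2625.6 = 3141.4
Services balance = 753.2
Trade balance (goods + services) = 3141.4 + 753.2 = 3894.6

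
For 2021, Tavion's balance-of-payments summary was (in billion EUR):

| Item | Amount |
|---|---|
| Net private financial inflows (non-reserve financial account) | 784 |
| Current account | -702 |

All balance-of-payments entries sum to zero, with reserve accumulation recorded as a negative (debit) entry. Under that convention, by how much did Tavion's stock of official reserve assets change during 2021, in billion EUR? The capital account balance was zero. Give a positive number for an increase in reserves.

82

Official reserve transactions balance = -((-702) + 784) = -82
An accumulation of reserves is recorded as a debit (negative entry), so the change in the stock of reserves is the negative of that balance.
Change in official reserves = -(-82) = 82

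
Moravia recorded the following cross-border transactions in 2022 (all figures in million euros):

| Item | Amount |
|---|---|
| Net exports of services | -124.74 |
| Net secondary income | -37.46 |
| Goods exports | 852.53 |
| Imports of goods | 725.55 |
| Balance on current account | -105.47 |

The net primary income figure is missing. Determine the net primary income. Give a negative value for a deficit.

Current account = goods balance + services balance + net primary income + net secondary income
Sum of the known components = -35.22
Net primary income = CA - (known components) = -105.47 - (-35.22) = -70.25

-70.25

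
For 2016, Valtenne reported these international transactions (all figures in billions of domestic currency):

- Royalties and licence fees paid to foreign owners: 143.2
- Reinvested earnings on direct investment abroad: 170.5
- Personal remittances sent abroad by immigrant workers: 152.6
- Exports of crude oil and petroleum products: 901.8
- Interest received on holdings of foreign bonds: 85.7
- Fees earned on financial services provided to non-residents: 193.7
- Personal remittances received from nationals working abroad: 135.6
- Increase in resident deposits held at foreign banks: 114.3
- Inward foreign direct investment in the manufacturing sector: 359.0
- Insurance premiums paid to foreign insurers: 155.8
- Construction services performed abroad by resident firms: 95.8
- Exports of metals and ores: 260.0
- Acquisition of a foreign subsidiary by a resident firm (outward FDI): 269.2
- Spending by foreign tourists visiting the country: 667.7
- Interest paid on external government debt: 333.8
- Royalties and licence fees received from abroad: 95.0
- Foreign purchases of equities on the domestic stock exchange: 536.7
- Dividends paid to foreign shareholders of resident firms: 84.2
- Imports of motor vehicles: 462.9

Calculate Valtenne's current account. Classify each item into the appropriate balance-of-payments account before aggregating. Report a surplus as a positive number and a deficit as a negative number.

Goods: 901.8 + 260.0 - 462.9 = 698.9
Services: -143.2 + 95.8 + 95.0 - 155.8 + 193.7 + 667.7 = 753.2
Primary income: 170.5 - 333.8 + 85.7 - 84.2 = -161.8
Secondary income: 135.6 - 152.6 = -17.0
Current account = 698.9 + 753.2 + (-161.8) + (-17.0) = 1273.3
(Excluded from the current account — financial account: increase in resident deposits held at foreign banks 114.3, inward foreign direct investment in the manufacturing sector 359.0, acquisition of a foreign subsidiary by a resident firm (outward FDI) 269.2, foreign purchases of equities on the domestic stock exchange 536.7.)

1273.3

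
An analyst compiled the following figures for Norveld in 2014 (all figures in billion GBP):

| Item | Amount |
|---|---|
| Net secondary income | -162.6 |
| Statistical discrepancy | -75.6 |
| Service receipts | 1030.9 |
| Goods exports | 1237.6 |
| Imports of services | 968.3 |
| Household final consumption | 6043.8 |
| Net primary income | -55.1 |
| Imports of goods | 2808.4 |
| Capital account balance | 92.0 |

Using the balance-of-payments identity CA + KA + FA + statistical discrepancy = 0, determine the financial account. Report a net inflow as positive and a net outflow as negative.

1709.5

Goods balance = 1237.6 - 2808.4 = -1570.8
Services balance = 1030.9 - 968.3 = 62.6
Trade balance (goods + services) = -1570.8 + 62.6 = -1508.2
Net primary income = -55.1
Net secondary income = -162.6
Current account = -1508.2 + (-55.1) + (-162.6) = -1725.9
Financial account = -(-1725.9 + 92.0 + (-75.6)) = 1709.5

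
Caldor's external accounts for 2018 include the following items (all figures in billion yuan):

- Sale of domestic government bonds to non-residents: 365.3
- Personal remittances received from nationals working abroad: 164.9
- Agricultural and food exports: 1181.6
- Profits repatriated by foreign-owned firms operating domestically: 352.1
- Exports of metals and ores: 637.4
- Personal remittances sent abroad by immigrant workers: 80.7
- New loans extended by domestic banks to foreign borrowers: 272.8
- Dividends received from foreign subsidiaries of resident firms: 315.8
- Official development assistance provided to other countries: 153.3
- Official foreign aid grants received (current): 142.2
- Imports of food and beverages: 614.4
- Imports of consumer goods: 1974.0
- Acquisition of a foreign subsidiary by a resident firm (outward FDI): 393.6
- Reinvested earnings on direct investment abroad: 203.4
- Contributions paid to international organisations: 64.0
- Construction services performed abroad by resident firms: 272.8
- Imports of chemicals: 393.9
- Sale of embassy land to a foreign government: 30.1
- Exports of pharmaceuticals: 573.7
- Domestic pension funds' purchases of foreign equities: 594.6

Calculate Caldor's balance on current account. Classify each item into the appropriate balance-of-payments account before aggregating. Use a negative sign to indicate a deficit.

-140.6

Goods: -1974.0 - 614.4 - 393.9 + 637.4 + 1181.6 + 573.7 = -589.6
Services: 272.8
Primary income: -352.1 + 315.8 + 203.4 = 167.1
Secondary income: 164.9 - 153.3 - 64.0 + 142.2 - 80.7 = 9.1
Current account = (-589.6) + 272.8 + 167.1 + 9.1 = -140.6
(Excluded from the current account — financial account: sale of domestic government bonds to non-residents 365.3, new loans extended by domestic banks to foreign borrowers 272.8, acquisition of a foreign subsidiary by a resident firm (outward FDI) 393.6, domestic pension funds' purchases of foreign equities 594.6; capital account: sale of embassy land to a foreign government 30.1.)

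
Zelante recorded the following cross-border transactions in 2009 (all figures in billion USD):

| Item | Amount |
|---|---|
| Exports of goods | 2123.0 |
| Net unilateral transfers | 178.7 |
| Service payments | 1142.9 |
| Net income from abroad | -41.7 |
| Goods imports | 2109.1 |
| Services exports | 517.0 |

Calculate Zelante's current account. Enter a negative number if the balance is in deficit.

Goods balance = 2123.0 - 2109.1 = 13.9
Services balance = 517.0 - 1142.9 = -625.9
Trade balance (goods + services) = 13.9 + (-625.9) = -612.0
Net primary income = -41.7
Net secondary income = 178.7
Current account = -612.0 + (-41.7) + 178.7 = -475.0

-475.0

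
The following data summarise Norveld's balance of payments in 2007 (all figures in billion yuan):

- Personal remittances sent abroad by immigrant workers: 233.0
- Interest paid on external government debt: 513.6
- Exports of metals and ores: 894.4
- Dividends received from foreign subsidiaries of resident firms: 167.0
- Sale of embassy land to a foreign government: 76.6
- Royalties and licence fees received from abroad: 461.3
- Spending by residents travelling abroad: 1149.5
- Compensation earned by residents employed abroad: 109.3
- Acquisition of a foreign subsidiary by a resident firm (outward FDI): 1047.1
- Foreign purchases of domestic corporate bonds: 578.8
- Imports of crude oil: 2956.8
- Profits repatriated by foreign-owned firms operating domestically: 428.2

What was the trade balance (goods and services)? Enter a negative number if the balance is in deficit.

-2750.6

Goods: -2956.8 + 894.4 = -2062.4
Services: -1149.5 + 461.3 = -688.2
Trade balance = -2062.4 + (-688.2) = -2750.6
(Excluded from the trade balance — secondary income: personal remittances sent abroad by immigrant workers 233.0; primary income: interest paid on external government debt 513.6, dividends received from foreign subsidiaries of resident firms 167.0, compensation earned by residents employed abroad 109.3, profits repatriated by foreign-owned firms operating domestically 428.2; capital account: sale of embassy land to a foreign government 76.6; financial account: acquisition of a foreign subsidiary by a resident firm (outward FDI) 1047.1, foreign purchases of domestic corporate bonds 578.8.)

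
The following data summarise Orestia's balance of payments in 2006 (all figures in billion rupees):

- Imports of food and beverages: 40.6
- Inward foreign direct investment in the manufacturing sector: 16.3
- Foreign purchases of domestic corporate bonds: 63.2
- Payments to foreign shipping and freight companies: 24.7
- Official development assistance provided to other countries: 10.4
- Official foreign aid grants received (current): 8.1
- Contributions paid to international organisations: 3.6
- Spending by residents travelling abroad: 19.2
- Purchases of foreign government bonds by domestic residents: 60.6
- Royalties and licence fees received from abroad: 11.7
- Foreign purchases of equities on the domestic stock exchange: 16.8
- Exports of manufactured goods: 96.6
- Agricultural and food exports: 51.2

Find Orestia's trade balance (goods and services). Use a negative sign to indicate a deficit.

75.0

Goods: 96.6 - 40.6 + 51.2 = 107.2
Services: -19.2 + 11.7 - 24.7 = -32.2
Trade balance = 107.2 + (-32.2) = 75.0
(Excluded from the trade balance — financial account: inward foreign direct investment in the manufacturing sector 16.3, foreign purchases of domestic corporate bonds 63.2, purchases of foreign government bonds by domestic residents 60.6, foreign purchases of equities on the domestic stock exchange 16.8; secondary income: official development assistance provided to other countries 10.4, official foreign aid grants received (current) 8.1, contributions paid to international organisations 3.6.)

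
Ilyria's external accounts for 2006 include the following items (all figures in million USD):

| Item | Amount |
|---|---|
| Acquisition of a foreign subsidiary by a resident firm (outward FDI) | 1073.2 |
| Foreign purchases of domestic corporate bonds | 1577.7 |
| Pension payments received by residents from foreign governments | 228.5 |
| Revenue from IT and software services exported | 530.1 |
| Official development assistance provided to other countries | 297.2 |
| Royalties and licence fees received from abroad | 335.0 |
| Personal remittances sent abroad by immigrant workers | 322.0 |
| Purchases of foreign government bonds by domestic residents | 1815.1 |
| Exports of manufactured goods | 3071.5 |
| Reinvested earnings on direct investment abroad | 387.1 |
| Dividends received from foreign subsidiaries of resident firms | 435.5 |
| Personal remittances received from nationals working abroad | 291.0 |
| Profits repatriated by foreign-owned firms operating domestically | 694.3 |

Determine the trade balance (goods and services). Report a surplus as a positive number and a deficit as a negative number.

3936.6

Goods: 3071.5
Services: 530.1 + 335.0 = 865.1
Trade balance = 3071.5 + 865.1 = 3936.6
(Excluded from the trade balance — financial account: acquisition of a foreign subsidiary by a resident firm (outward FDI) 1073.2, foreign purchases of domestic corporate bonds 1577.7, purchases of foreign government bonds by domestic residents 1815.1; secondary income: pension payments received by residents from foreign governments 228.5, official development assistance provided to other countries 297.2, personal remittances sent abroad by immigrant workers 322.0, personal remittances received from nationals working abroad 291.0; primary income: reinvested earnings on direct investment abroad 387.1, dividends received from foreign subsidiaries of resident firms 435.5, profits repatriated by foreign-owned firms operating domestically 694.3.)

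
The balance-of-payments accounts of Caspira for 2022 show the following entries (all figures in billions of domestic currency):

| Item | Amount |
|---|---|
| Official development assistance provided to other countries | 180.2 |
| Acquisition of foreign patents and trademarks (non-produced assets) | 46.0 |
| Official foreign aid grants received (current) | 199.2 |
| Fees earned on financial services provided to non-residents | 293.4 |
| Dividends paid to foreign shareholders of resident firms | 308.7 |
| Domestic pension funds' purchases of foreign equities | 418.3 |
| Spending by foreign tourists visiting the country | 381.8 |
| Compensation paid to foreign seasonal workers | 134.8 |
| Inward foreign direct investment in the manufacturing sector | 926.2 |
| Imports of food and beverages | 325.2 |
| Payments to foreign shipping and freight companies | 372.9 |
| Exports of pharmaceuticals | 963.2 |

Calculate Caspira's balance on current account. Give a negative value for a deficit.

515.8

Goods: 963.2 - 325.2 = 638.0
Services: 293.4 + 381.8 - 372.9 = 302.3
Primary income: -308.7 - 134.8 = -443.5
Secondary income: -180.2 + 199.2 = 19.0
Current account = 638.0 + 302.3 + (-443.5) + 19.0 = 515.8
(Excluded from the current account — capital account: acquisition of foreign patents and trademarks (non-produced assets) 46.0; financial account: domestic pension funds' purchases of foreign equities 418.3, inward foreign direct investment in the manufacturing sector 926.2.)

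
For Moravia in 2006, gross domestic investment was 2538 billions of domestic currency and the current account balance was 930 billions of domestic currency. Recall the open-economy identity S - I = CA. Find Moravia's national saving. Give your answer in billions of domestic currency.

S = I + CA = 2538 + 930 = 3468

3468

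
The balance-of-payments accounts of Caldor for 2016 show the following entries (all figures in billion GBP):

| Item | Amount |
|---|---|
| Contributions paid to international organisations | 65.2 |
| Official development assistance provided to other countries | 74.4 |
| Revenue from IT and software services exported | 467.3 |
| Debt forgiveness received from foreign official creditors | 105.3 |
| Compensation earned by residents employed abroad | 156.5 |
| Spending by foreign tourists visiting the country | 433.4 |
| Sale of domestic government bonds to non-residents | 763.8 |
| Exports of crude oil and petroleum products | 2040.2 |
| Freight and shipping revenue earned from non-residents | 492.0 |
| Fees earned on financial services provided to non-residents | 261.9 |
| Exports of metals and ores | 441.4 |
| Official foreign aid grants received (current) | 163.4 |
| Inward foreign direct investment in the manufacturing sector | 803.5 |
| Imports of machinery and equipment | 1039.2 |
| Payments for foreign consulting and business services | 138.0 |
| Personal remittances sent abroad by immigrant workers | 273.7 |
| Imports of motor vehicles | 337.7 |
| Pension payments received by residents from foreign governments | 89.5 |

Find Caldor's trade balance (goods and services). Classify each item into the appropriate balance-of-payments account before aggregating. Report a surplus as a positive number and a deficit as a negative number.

2621.3

Goods: 441.4 + 2040.2 - 337.7 - 1039.2 = 1104.7
Services: -138.0 + 467.3 + 261.9 + 433.4 + 492.0 = 1516.6
Trade balance = 1104.7 + 1516.6 = 2621.3
(Excluded from the trade balance — secondary income: contributions paid to international organisations 65.2, official development assistance provided to other countries 74.4, official foreign aid grants received (current) 163.4, personal remittances sent abroad by immigrant workers 273.7, pension payments received by residents from foreign governments 89.5; capital account: debt forgiveness received from foreign official creditors 105.3; primary income: compensation earned by residents employed abroad 156.5; financial account: sale of domestic government bonds to non-residents 763.8, inward foreign direct investment in the manufacturing sector 803.5.)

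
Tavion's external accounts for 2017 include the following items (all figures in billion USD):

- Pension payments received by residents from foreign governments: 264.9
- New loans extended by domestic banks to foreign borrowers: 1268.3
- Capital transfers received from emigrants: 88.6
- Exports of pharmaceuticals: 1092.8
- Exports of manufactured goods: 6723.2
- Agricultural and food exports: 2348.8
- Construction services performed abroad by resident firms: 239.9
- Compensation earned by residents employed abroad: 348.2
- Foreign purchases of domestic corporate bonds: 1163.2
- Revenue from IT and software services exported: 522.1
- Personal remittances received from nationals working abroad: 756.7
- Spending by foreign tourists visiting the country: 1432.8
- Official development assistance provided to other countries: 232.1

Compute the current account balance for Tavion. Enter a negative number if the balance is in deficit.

13497.3

Goods: 1092.8 + 2348.8 + 6723.2 = 10164.8
Services: 239.9 + 522.1 + 1432.8 = 2194.8
Primary income: 348.2
Secondary income: 264.9 - 232.1 + 756.7 = 789.5
Current account = 10164.8 + 2194.8 + 348.2 + 789.5 = 13497.3
(Excluded from the current account — financial account: new loans extended by domestic banks to foreign borrowers 1268.3, foreign purchases of domestic corporate bonds 1163.2; capital account: capital transfers received from emigrants 88.6.)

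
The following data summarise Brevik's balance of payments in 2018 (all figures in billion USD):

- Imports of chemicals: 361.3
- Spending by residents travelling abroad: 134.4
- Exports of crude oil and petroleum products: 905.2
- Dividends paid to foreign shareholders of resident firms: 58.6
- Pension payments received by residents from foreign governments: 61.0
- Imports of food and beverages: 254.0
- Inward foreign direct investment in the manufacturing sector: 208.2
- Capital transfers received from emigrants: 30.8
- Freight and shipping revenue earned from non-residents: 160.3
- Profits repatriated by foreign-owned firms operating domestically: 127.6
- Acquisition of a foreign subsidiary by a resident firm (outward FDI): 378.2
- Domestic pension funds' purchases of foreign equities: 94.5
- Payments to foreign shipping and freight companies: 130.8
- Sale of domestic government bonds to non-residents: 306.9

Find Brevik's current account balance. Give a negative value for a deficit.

59.8

Goods: -361.3 + 905.2 - 254.0 = 289.9
Services: -134.4 - 130.8 + 160.3 = -104.9
Primary income: -58.6 - 127.6 = -186.2
Secondary income: 61.0
Current account = 289.9 + (-104.9) + (-186.2) + 61.0 = 59.8
(Excluded from the current account — financial account: inward foreign direct investment in the manufacturing sector 208.2, acquisition of a foreign subsidiary by a resident firm (outward FDI) 378.2, domestic pension funds' purchases of foreign equities 94.5, sale of domestic government bonds to non-residents 306.9; capital account: capital transfers received from emigrants 30.8.)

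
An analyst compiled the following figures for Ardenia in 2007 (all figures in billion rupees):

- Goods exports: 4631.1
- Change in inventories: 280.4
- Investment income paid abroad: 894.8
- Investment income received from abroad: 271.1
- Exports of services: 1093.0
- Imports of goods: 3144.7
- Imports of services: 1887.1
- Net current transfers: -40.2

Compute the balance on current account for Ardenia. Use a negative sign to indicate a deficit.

Goods balance = 4631.1 - 3144.7 = 1486.4
Services balance = 1093.0 - 1887.1 = -794.1
Trade balance (goods + services) = 1486.4 + (-794.1) = 692.3
Net primary income = 271.1 - 894.8 = -623.7
Net secondary income = -40.2
Current account = 692.3 + (-623.7) + (-40.2) = 28.4

28.4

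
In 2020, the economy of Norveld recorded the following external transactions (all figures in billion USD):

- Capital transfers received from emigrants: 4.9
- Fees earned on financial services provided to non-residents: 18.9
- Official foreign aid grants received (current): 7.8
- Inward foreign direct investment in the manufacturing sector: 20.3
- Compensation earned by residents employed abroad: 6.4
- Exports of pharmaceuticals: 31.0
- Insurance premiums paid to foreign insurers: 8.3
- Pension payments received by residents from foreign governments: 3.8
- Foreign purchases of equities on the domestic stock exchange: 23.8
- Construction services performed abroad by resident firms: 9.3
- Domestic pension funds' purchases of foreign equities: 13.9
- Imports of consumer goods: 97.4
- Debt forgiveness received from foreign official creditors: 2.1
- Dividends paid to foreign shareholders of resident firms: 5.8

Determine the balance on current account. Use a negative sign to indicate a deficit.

-34.3

Goods: -97.4 + 31.0 = -66.4
Services: 9.3 - 8.3 + 18.9 = 19.9
Primary income: -5.8 + 6.4 = 0.6
Secondary income: 7.8 + 3.8 = 11.6
Current account = (-66.4) + 19.9 + 0.6 + 11.6 = -34.3
(Excluded from the current account — capital account: capital transfers received from emigrants 4.9, debt forgiveness received from foreign official creditors 2.1; financial account: inward foreign direct investment in the manufacturing sector 20.3, foreign purchases of equities on the domestic stock exchange 23.8, domestic pension funds' purchases of foreign equities 13.9.)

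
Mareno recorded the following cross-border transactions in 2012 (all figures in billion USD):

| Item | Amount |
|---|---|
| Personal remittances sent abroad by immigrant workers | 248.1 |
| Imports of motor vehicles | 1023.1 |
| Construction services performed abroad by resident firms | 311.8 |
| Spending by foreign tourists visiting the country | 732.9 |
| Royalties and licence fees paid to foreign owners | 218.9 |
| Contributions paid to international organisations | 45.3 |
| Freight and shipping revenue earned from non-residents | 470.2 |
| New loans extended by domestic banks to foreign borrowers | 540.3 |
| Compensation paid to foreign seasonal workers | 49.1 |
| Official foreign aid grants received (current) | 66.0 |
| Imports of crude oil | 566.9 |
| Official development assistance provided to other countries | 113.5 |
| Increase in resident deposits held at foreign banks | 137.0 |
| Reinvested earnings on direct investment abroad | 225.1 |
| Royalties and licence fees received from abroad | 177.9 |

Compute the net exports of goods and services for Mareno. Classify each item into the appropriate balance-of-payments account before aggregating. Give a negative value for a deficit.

-116.1

Goods: -566.9 - 1023.1 = -1590.0
Services: -218.9 + 177.9 + 470.2 + 311.8 + 732.9 = 1473.9
Trade balance = -1590.0 + 1473.9 = -116.1
(Excluded from the trade balance — secondary income: personal remittances sent abroad by immigrant workers 248.1, contributions paid to international organisations 45.3, official foreign aid grants received (current) 66.0, official development assistance provided to other countries 113.5; financial account: new loans extended by domestic banks to foreign borrowers 540.3, increase in resident deposits held at foreign banks 137.0; primary income: compensation paid to foreign seasonal workers 49.1, reinvested earnings on direct investment abroad 225.1.)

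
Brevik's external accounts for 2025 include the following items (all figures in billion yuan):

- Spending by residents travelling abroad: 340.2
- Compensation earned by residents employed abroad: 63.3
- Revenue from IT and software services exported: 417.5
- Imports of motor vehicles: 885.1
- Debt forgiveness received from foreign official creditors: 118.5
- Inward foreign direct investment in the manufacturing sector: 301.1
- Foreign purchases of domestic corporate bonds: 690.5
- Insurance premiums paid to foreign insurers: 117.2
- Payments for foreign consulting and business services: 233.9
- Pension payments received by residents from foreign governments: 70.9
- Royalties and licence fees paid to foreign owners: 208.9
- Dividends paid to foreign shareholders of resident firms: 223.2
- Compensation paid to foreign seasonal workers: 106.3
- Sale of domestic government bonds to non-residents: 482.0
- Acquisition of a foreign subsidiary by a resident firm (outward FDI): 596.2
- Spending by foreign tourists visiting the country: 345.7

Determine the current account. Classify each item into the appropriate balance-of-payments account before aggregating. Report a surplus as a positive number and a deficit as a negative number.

Goods: -885.1
Services: -208.9 + 417.5 - 233.9 - 340.2 - 117.2 + 345.7 = -137.0
Primary income: -223.2 + 63.3 - 106.3 = -266.2
Secondary income: 70.9
Current account = (-885.1) + (-137.0) + (-266.2) + 70.9 = -1217.4
(Excluded from the current account — capital account: debt forgiveness received from foreign official creditors 118.5; financial account: inward foreign direct investment in the manufacturing sector 301.1, foreign purchases of domestic corporate bonds 690.5, sale of domestic government bonds to non-residents 482.0, acquisition of a foreign subsidiary by a resident firm (outward FDI) 596.2.)

-1217.4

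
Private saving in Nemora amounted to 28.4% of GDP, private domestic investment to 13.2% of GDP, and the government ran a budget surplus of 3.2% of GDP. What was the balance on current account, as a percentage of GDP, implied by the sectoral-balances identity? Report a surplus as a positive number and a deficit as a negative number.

18.4

By the sectoral-balances identity, CA = (S_private - I) + (T - G).
Private balance = 28.4 - 13.2 = 15.2
Government balance (T - G) = 3.2
CA = 15.2 + 3.2 = 18.4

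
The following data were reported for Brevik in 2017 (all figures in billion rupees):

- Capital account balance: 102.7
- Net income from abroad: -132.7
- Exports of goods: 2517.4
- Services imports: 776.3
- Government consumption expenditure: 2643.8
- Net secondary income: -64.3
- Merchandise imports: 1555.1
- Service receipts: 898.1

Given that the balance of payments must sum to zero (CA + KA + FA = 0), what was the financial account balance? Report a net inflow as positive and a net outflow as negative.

Goods balance = 2517.4 - 1555.1 = 962.3
Services balance = 898.1 - 776.3 = 121.8
Trade balance (goods + services) = 962.3 + 121.8 = 1084.1
Net primary income = -132.7
Net secondary income = -64.3
Current account = 1084.1 + (-132.7) + (-64.3) = 887.1
Financial account = -(887.1 + 102.7) = -989.8

-989.8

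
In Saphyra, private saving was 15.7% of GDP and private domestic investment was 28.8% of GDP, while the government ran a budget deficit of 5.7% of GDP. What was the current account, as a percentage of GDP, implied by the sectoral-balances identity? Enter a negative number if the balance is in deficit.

-18.8

By the sectoral-balances identity, CA = (S_private - I) + (T - G).
Private balance = 15.7 - 28.8 = -13.1
Government balance (T - G) = -5.7
CA = -13.1 + (-5.7) = -18.8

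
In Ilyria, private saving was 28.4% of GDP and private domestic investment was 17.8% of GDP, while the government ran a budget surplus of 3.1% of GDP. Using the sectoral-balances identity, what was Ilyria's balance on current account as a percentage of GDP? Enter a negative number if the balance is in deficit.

By the sectoral-balances identity, CA = (S_private - I) + (T - G).
Private balance = 28.4 - 17.8 = 10.6
Government balance (T - G) = 3.1
CA = 10.6 + 3.1 = 13.7

13.7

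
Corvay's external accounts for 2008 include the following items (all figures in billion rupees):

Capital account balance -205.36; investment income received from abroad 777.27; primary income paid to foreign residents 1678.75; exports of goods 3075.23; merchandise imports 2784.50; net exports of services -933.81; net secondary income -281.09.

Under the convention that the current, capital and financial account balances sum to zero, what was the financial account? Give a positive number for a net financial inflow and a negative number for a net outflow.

Goods balance = 3075.23 - 2784.50 = 290.73
Services balance = -933.81
Trade balance (goods + services) = 290.73 + (-933.81) = -643.08
Net primary income = 777.27 - 1678.75 = -901.48
Net secondary income = -281.09
Current account = -643.08 + (-901.48) + (-281.09) = -1825.65
Financial account = -(-1825.65 + (-205.36)) = 2031.01

2031.01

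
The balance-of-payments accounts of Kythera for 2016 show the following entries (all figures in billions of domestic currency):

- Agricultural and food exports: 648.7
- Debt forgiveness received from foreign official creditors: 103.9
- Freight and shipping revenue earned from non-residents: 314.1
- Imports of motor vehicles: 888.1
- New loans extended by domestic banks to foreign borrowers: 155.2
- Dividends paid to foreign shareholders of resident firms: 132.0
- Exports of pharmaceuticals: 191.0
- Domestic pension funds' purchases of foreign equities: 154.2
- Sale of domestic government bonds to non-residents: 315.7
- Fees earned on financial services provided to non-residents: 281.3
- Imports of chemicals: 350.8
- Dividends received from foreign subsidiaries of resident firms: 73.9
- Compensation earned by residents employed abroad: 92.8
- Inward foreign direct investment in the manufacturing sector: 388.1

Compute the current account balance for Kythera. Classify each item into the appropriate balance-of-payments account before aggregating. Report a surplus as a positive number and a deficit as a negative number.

230.9

Goods: 191.0 - 350.8 + 648.7 - 888.1 = -399.2
Services: 314.1 + 281.3 = 595.4
Primary income: 92.8 + 73.9 - 132.0 = 34.7
Current account = (-399.2) + 595.4 + 34.7 = 230.9
(Excluded from the current account — capital account: debt forgiveness received from foreign official creditors 103.9; financial account: new loans extended by domestic banks to foreign borrowers 155.2, domestic pension funds' purchases of foreign equities 154.2, sale of domestic government bonds to non-residents 315.7, inward foreign direct investment in the manufacturing sector 388.1.)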